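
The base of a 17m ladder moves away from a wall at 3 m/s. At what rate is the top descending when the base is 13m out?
13√30/20 ≈ 3.56 m/s

x² + y² = 17²
2x·dx/dt + 2y·dy/dt = 0
dy/dt = -x/y · dx/dt = -13/(2√30) · 3 = -13√30/20 m/s
The top is descending at 13√30/20 ≈ 3.56 m/s.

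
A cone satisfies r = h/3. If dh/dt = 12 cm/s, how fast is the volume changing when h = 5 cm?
100π/3 cm³/s

V = (1/3)π(h/3)²h = πh³/27
dV/dt = πh²/9 · 12
At h = 5: dV/dt = 100π/3 cm³/s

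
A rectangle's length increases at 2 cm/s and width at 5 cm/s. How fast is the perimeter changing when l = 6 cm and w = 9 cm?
14 cm/s

P = 2(l + w)
dP/dt = 2(dl/dt + dw/dt) = 2(2 + 5) = 14 cm/s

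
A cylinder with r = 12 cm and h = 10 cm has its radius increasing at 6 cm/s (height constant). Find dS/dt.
408π cm²/s

S = 2πrh + 2πr² (lateral + bases)
dS/dt = (2πh + 4πr)·dr/dt = (2π·10 + 4π·12)·6
= 408π cm²/s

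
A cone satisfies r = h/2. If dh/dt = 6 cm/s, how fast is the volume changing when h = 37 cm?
4107π/2 cm³/s

V = (1/3)π(h/2)²h = πh³/12
dV/dt = πh²/4 · 6
At h = 37: dV/dt = 4107π/2 cm³/s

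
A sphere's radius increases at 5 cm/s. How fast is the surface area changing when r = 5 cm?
200π cm²/s

S = 4πr²
dS/dt = dS/dr · dr/dt = 8πr · 5
At r = 5: dS/dt = 200π cm²/s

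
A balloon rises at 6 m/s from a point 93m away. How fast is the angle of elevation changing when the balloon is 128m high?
0.022291 rad/s

tan(θ) = y/93
sec²(θ) · dθ/dt = (1/93) · dy/dt
dθ/dt = cos²(θ)/93 · 6 = 93/(93² + 128²) · 6
dθ/dt = 0.022291 rad/s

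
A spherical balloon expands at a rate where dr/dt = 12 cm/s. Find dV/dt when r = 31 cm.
46128π cm³/s

V = (4/3)πr³
dV/dt = dV/dr · dr/dt = 4πr² · 12
At r = 31: dV/dt = 46128π cm³/s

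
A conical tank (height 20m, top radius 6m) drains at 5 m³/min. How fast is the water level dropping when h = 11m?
500/(1089π) ≈ 0.1461 m/min

r/h = 6/20, so r = (3/10)h
V = (1/3)πr²h = (1/3)π((3/10)h)²h = (3/100)πh³
dV/dh = (9/100)πh²
dh/dt = (dV/dt)/(dV/dh) = -5/((9/100)π·11²) = -500/(1089π) m/min
The level is dropping at 500/(1089π) ≈ 0.1461 m/min.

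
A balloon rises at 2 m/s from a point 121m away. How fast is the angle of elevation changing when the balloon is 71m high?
0.012295 rad/s

tan(θ) = y/121
sec²(θ) · dθ/dt = (1/121) · dy/dt
dθ/dt = cos²(θ)/121 · 2 = 121/(121² + 71²) · 2
dθ/dt = 0.012295 rad/s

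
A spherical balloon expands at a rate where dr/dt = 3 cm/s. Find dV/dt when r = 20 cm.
4800π cm³/s

V = (4/3)πr³
dV/dt = dV/dr · dr/dt = 4πr² · 3
At r = 20: dV/dt = 4800π cm³/s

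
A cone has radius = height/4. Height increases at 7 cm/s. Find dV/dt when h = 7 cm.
343π/16 cm³/s

V = (1/3)π(h/4)²h = πh³/48
dV/dt = πh²/16 · 7
At h = 7: dV/dt = 343π/16 cm³/s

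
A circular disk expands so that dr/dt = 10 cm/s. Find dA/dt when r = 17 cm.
340π cm²/s

A = πr²
dA/dt = 2πr · dr/dt = 2π(17)(10) = 340π cm²/s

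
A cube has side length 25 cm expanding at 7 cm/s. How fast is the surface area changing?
2100 cm²/s

A = 6s²
dA/dt = 12s · ds/dt = 12·25·7 = 2100 cm²/s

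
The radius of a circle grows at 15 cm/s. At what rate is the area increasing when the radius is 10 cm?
300π cm²/s

A = πr²
dA/dt = 2πr · dr/dt = 2π(10)(15) = 300π cm²/s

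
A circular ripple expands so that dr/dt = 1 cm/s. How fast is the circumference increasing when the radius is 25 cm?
2π cm/s

C = 2πr
dC/dt = 2π · dr/dt = 2π · 1 = 2π cm/s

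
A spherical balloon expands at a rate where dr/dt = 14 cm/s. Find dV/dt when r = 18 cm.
18144π cm³/s

V = (4/3)πr³
dV/dt = dV/dr · dr/dt = 4πr² · 14
At r = 18: dV/dt = 18144π cm³/s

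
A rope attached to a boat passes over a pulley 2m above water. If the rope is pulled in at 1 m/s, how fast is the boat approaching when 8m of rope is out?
4√15/15 ≈ 1.033 m/s

rope² = x² + 2²
x = √(8² - 2²) = 2√15
dx/dt = (rope/x) · d(rope)/dt = (8/(2√15)) · (-1) = -4√15/15 m/s
The boat approaches at 4√15/15 ≈ 1.033 m/s.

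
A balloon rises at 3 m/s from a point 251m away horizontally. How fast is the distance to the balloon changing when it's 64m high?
192√67097/67097 ≈ 0.7412 m/s

z² = 251² + y²
z = √(251² + 64²) = √67097
dz/dt = y/z · dy/dt = 64/√67097 · 3 = 192√67097/67097 ≈ 0.7412 m/s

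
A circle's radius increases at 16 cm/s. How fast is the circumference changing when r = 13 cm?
32π cm/s

C = 2πr
dC/dt = 2π · dr/dt = 2π · 16 = 32π cm/s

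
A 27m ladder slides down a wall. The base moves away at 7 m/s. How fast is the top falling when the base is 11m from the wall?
77√38/152 ≈ 3.123 m/s

x² + y² = 27²
2x·dx/dt + 2y·dy/dt = 0
dy/dt = -x/y · dx/dt = -11/(4√38) · 7 = -77√38/152 m/s
The top is descending at 77√38/152 ≈ 3.123 m/s.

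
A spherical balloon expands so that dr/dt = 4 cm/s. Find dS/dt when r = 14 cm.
448π cm²/s

S = 4πr²
dS/dt = dS/dr · dr/dt = 8πr · 4
At r = 14: dS/dt = 448π cm²/s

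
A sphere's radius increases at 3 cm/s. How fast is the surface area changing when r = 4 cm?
96π cm²/s

S = 4πr²
dS/dt = dS/dr · dr/dt = 8πr · 3
At r = 4: dS/dt = 96π cm²/s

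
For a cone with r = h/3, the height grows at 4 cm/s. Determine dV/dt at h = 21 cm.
196π cm³/s

V = (1/3)π(h/3)²h = πh³/27
dV/dt = πh²/9 · 4
At h = 21: dV/dt = 196π cm³/s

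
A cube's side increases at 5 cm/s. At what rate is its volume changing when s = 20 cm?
6000 cm³/s

V = s³
dV/dt = 3s² · ds/dt = 3·20²·5 = 6000 cm³/s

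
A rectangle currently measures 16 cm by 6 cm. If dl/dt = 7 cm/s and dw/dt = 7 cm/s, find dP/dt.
28 cm/s

P = 2(l + w)
dP/dt = 2(dl/dt + dw/dt) = 2(7 + 7) = 28 cm/s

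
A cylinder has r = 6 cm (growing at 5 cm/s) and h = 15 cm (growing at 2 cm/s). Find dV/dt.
972π cm³/s

V = πr²h
dV/dt = 2πrh·dr/dt + πr²·dh/dt
= 2π(6)(15)(5) + π(6)²(2)
= 972π cm³/s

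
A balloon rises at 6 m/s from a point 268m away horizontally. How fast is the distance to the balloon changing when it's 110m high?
330√20981/20981 ≈ 2.278 m/s

z² = 268² + y²
z = √(268² + 110²) = 2√20981
dz/dt = y/z · dy/dt = 110/(2√20981) · 6 = 330√20981/20981 ≈ 2.278 m/s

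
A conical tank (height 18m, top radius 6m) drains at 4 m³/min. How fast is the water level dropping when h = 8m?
9/(16π) ≈ 0.179 m/min

r/h = 6/18, so r = (1/3)h
V = (1/3)πr²h = (1/3)π((1/3)h)²h = (1/27)πh³
dV/dh = (1/9)πh²
dh/dt = (dV/dt)/(dV/dh) = -4/((1/9)π·8²) = -9/(16π) m/min
The level is dropping at 9/(16π) ≈ 0.179 m/min.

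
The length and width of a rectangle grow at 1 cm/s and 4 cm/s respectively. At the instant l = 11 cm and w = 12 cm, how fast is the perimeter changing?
10 cm/s

P = 2(l + w)
dP/dt = 2(dl/dt + dw/dt) = 2(1 + 4) = 10 cm/s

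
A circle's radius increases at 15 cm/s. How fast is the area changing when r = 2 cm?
60π cm²/s

A = πr²
dA/dt = 2πr · dr/dt = 2π(2)(15) = 60π cm²/s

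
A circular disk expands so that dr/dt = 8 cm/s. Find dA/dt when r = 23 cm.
368π cm²/s

A = πr²
dA/dt = 2πr · dr/dt = 2π(23)(8) = 368π cm²/s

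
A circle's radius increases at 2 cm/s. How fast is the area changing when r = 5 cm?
20π cm²/s

A = πr²
dA/dt = 2πr · dr/dt = 2π(5)(2) = 20π cm²/s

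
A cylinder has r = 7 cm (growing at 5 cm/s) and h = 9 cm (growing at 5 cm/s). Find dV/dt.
875π cm³/s

V = πr²h
dV/dt = 2πrh·dr/dt + πr²·dh/dt
= 2π(7)(9)(5) + π(7)²(5)
= 875π cm³/s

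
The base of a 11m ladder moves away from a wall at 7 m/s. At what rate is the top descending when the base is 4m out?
4√105/15 ≈ 2.733 m/s

x² + y² = 11²
2x·dx/dt + 2y·dy/dt = 0
dy/dt = -x/y · dx/dt = -4/√105 · 7 = -4√105/15 m/s
The top is descending at 4√105/15 ≈ 2.733 m/s.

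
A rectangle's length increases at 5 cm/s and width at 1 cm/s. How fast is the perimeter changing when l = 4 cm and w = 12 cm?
12 cm/s

P = 2(l + w)
dP/dt = 2(dl/dt + dw/dt) = 2(5 + 1) = 12 cm/s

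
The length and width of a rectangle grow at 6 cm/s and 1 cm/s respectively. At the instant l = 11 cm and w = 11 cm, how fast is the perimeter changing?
14 cm/s

P = 2(l + w)
dP/dt = 2(dl/dt + dw/dt) = 2(6 + 1) = 14 cm/s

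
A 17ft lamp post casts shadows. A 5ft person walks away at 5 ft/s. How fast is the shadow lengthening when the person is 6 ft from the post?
25/12 ft/s

By similar triangles: 17/(x+s) = 5/s
Solving: s = 5x/12
ds/dt = 5/12 · dx/dt = 5/12 · 5 = 25/12 ft/s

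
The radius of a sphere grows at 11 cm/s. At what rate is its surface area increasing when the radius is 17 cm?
1496π cm²/s

S = 4πr²
dS/dt = dS/dr · dr/dt = 8πr · 11
At r = 17: dS/dt = 1496π cm²/s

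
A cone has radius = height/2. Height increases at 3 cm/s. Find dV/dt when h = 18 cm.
243π cm³/s

V = (1/3)π(h/2)²h = πh³/12
dV/dt = πh²/4 · 3
At h = 18: dV/dt = 243π cm³/s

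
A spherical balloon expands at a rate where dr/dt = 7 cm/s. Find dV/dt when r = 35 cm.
34300π cm³/s

V = (4/3)πr³
dV/dt = dV/dr · dr/dt = 4πr² · 7
At r = 35: dV/dt = 34300π cm³/s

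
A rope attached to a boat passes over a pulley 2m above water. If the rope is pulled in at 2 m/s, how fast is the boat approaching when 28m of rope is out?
28√195/195 ≈ 2.005 m/s

rope² = x² + 2²
x = √(28² - 2²) = 2√195
dx/dt = (rope/x) · d(rope)/dt = (28/(2√195)) · (-2) = -28√195/195 m/s
The boat approaches at 28√195/195 ≈ 2.005 m/s.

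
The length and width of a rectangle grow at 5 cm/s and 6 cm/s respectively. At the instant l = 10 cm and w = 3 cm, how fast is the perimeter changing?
22 cm/s

P = 2(l + w)
dP/dt = 2(dl/dt + dw/dt) = 2(5 + 6) = 22 cm/s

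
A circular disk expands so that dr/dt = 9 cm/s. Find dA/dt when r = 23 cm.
414π cm²/s

A = πr²
dA/dt = 2πr · dr/dt = 2π(23)(9) = 414π cm²/s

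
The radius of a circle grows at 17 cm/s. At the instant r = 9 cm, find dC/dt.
34π cm/s

C = 2πr
dC/dt = 2π · dr/dt = 2π · 17 = 34π cm/s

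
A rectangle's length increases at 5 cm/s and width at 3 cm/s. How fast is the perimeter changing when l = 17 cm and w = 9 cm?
16 cm/s

P = 2(l + w)
dP/dt = 2(dl/dt + dw/dt) = 2(5 + 3) = 16 cm/s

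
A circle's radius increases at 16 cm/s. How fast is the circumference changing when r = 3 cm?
32π cm/s

C = 2πr
dC/dt = 2π · dr/dt = 2π · 16 = 32π cm/s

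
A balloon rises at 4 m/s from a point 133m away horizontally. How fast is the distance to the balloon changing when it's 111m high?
222√30010/15005 ≈ 2.563 m/s

z² = 133² + y²
z = √(133² + 111²) = √30010
dz/dt = y/z · dy/dt = 111/√30010 · 4 = 222√30010/15005 ≈ 2.563 m/s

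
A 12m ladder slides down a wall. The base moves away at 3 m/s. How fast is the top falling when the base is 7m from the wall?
21√95/95 ≈ 2.155 m/s

x² + y² = 12²
2x·dx/dt + 2y·dy/dt = 0
dy/dt = -x/y · dx/dt = -7/√95 · 3 = -21√95/95 m/s
The top is descending at 21√95/95 ≈ 2.155 m/s.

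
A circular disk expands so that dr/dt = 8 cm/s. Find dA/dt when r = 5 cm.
80π cm²/s

A = πr²
dA/dt = 2πr · dr/dt = 2π(5)(8) = 80π cm²/s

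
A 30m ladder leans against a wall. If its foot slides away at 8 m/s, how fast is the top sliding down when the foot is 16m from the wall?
64√161/161 ≈ 5.044 m/s

x² + y² = 30²
2x·dx/dt + 2y·dy/dt = 0
dy/dt = -x/y · dx/dt = -16/(2√161) · 8 = -64√161/161 m/s
The top is descending at 64√161/161 ≈ 5.044 m/s.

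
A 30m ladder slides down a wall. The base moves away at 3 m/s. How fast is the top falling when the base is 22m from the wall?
33√26/52 ≈ 3.236 m/s

x² + y² = 30²
2x·dx/dt + 2y·dy/dt = 0
dy/dt = -x/y · dx/dt = -22/(4√26) · 3 = -33√26/52 m/s
The top is descending at 33√26/52 ≈ 3.236 m/s.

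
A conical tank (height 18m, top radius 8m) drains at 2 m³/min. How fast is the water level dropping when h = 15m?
9/(200π) ≈ 0.01432 m/min

r/h = 8/18, so r = (4/9)h
V = (1/3)πr²h = (1/3)π((4/9)h)²h = (16/243)πh³
dV/dh = (16/81)πh²
dh/dt = (dV/dt)/(dV/dh) = -2/((16/81)π·15²) = -9/(200π) m/min
The level is dropping at 9/(200π) ≈ 0.01432 m/min.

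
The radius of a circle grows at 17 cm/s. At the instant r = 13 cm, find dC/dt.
34π cm/s

C = 2πr
dC/dt = 2π · dr/dt = 2π · 17 = 34π cm/s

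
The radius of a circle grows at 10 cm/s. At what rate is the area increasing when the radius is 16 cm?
320π cm²/s

A = πr²
dA/dt = 2πr · dr/dt = 2π(16)(10) = 320π cm²/s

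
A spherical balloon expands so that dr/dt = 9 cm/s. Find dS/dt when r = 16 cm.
1152π cm²/s

S = 4πr²
dS/dt = dS/dr · dr/dt = 8πr · 9
At r = 16: dS/dt = 1152π cm²/s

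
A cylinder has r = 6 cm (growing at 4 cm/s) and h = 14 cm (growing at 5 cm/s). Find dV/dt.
852π cm³/s

V = πr²h
dV/dt = 2πrh·dr/dt + πr²·dh/dt
= 2π(6)(14)(4) + π(6)²(5)
= 852π cm³/s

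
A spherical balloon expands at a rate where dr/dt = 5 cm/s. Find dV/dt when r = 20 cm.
8000π cm³/s

V = (4/3)πr³
dV/dt = dV/dr · dr/dt = 4πr² · 5
At r = 20: dV/dt = 8000π cm³/s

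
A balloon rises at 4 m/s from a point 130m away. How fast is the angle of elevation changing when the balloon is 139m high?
0.014356 rad/s

tan(θ) = y/130
sec²(θ) · dθ/dt = (1/130) · dy/dt
dθ/dt = cos²(θ)/130 · 4 = 130/(130² + 139²) · 4
dθ/dt = 0.014356 rad/s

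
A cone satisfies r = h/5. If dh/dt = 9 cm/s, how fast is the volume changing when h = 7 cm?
441π/25 cm³/s

V = (1/3)π(h/5)²h = πh³/75
dV/dt = πh²/25 · 9
At h = 7: dV/dt = 441π/25 cm³/s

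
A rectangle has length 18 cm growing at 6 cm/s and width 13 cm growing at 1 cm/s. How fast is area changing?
96 cm²/s

A = lw
dA/dt = w·dl/dt + l·dw/dt = 13·6 + 18·1 = 96 cm²/s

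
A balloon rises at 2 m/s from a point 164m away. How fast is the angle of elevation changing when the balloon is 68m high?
0.010406 rad/s

tan(θ) = y/164
sec²(θ) · dθ/dt = (1/164) · dy/dt
dθ/dt = cos²(θ)/164 · 2 = 164/(164² + 68²) · 2
dθ/dt = 0.010406 rad/s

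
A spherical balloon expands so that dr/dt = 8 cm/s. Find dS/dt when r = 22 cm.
1408π cm²/s

S = 4πr²
dS/dt = dS/dr · dr/dt = 8πr · 8
At r = 22: dS/dt = 1408π cm²/s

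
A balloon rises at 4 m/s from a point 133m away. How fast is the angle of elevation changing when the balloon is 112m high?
0.017597 rad/s

tan(θ) = y/133
sec²(θ) · dθ/dt = (1/133) · dy/dt
dθ/dt = cos²(θ)/133 · 4 = 133/(133² + 112²) · 4
dθ/dt = 0.017597 rad/s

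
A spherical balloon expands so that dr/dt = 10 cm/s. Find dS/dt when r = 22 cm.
1760π cm²/s

S = 4πr²
dS/dt = dS/dr · dr/dt = 8πr · 10
At r = 22: dS/dt = 1760π cm²/s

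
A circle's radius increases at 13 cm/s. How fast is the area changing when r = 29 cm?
754π cm²/s

A = πr²
dA/dt = 2πr · dr/dt = 2π(29)(13) = 754π cm²/s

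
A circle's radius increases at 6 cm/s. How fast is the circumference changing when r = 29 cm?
12π cm/s

C = 2πr
dC/dt = 2π · dr/dt = 2π · 6 = 12π cm/s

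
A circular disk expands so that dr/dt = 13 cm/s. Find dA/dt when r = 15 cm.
390π cm²/s

A = πr²
dA/dt = 2πr · dr/dt = 2π(15)(13) = 390π cm²/s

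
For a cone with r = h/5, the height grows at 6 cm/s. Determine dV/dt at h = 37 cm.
8214π/25 cm³/s

V = (1/3)π(h/5)²h = πh³/75
dV/dt = πh²/25 · 6
At h = 37: dV/dt = 8214π/25 cm³/s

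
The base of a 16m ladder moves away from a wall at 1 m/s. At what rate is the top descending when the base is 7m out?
7√23/69 ≈ 0.4865 m/s

x² + y² = 16²
2x·dx/dt + 2y·dy/dt = 0
dy/dt = -x/y · dx/dt = -7/(3√23) · 1 = -7√23/69 m/s
The top is descending at 7√23/69 ≈ 0.4865 m/s.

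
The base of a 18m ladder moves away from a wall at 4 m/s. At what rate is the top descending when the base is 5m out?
20√299/299 ≈ 1.157 m/s

x² + y² = 18²
2x·dx/dt + 2y·dy/dt = 0
dy/dt = -x/y · dx/dt = -5/√299 · 4 = -20√299/299 m/s
The top is descending at 20√299/299 ≈ 1.157 m/s.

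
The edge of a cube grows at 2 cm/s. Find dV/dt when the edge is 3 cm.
54 cm³/s

V = s³
dV/dt = 3s² · ds/dt = 3·3²·2 = 54 cm³/s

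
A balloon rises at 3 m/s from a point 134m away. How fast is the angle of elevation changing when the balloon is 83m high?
0.01618 rad/s

tan(θ) = y/134
sec²(θ) · dθ/dt = (1/134) · dy/dt
dθ/dt = cos²(θ)/134 · 3 = 134/(134² + 83²) · 3
dθ/dt = 0.01618 rad/s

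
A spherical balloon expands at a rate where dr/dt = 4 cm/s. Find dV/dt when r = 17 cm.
4624π cm³/s

V = (4/3)πr³
dV/dt = dV/dr · dr/dt = 4πr² · 4
At r = 17: dV/dt = 4624π cm³/s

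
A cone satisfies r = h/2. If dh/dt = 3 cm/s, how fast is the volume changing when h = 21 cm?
1323π/4 cm³/s

V = (1/3)π(h/2)²h = πh³/12
dV/dt = πh²/4 · 3
At h = 21: dV/dt = 1323π/4 cm³/s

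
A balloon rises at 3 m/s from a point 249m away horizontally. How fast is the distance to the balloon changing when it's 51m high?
51√7178/7178 ≈ 0.602 m/s

z² = 249² + y²
z = √(249² + 51²) = 3√7178
dz/dt = y/z · dy/dt = 51/(3√7178) · 3 = 51√7178/7178 ≈ 0.602 m/s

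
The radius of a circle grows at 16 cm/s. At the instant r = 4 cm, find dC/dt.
32π cm/s

C = 2πr
dC/dt = 2π · dr/dt = 2π · 16 = 32π cm/s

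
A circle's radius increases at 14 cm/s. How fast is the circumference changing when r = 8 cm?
28π cm/s

C = 2πr
dC/dt = 2π · dr/dt = 2π · 14 = 28π cm/s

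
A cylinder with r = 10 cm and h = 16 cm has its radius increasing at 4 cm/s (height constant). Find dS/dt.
288π cm²/s

S = 2πrh + 2πr² (lateral + bases)
dS/dt = (2πh + 4πr)·dr/dt = (2π·16 + 4π·10)·4
= 288π cm²/s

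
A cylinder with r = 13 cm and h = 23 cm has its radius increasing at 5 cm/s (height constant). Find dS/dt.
490π cm²/s

S = 2πrh + 2πr² (lateral + bases)
dS/dt = (2πh + 4πr)·dr/dt = (2π·23 + 4π·13)·5
= 490π cm²/s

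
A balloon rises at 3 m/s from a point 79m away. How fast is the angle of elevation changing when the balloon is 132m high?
0.010015 rad/s

tan(θ) = y/79
sec²(θ) · dθ/dt = (1/79) · dy/dt
dθ/dt = cos²(θ)/79 · 3 = 79/(79² + 132²) · 3
dθ/dt = 0.010015 rad/s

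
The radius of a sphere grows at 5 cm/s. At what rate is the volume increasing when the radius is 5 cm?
500π cm³/s

V = (4/3)πr³
dV/dt = dV/dr · dr/dt = 4πr² · 5
At r = 5: dV/dt = 500π cm³/s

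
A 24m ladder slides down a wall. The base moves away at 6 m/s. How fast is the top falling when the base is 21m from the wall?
14√15/5 ≈ 10.84 m/s

x² + y² = 24²
2x·dx/dt + 2y·dy/dt = 0
dy/dt = -x/y · dx/dt = -21/(3√15) · 6 = -14√15/5 m/s
The top is descending at 14√15/5 ≈ 10.84 m/s.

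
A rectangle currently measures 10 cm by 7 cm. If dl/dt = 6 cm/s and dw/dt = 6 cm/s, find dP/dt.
24 cm/s

P = 2(l + w)
dP/dt = 2(dl/dt + dw/dt) = 2(6 + 6) = 24 cm/s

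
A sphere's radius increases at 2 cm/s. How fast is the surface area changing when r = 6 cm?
96π cm²/s

S = 4πr²
dS/dt = dS/dr · dr/dt = 8πr · 2
At r = 6: dS/dt = 96π cm²/s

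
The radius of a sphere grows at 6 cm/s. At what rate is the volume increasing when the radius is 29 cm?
20184π cm³/s

V = (4/3)πr³
dV/dt = dV/dr · dr/dt = 4πr² · 6
At r = 29: dV/dt = 20184π cm³/s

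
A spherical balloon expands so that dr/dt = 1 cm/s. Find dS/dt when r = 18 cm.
144π cm²/s

S = 4πr²
dS/dt = dS/dr · dr/dt = 8πr · 1
At r = 18: dS/dt = 144π cm²/s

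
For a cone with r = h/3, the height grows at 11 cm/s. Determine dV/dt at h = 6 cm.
44π cm³/s

V = (1/3)π(h/3)²h = πh³/27
dV/dt = πh²/9 · 11
At h = 6: dV/dt = 44π cm³/s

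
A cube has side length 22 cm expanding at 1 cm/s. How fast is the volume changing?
1452 cm³/s

V = s³
dV/dt = 3s² · ds/dt = 3·22²·1 = 1452 cm³/s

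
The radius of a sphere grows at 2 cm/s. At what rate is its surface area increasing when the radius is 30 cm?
480π cm²/s

S = 4πr²
dS/dt = dS/dr · dr/dt = 8πr · 2
At r = 30: dS/dt = 480π cm²/s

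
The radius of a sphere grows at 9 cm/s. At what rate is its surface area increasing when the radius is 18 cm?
1296π cm²/s

S = 4πr²
dS/dt = dS/dr · dr/dt = 8πr · 9
At r = 18: dS/dt = 1296π cm²/s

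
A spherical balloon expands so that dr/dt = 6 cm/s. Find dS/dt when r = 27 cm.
1296π cm²/s

S = 4πr²
dS/dt = dS/dr · dr/dt = 8πr · 6
At r = 27: dS/dt = 1296π cm²/s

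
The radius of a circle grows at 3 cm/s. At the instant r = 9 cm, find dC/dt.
6π cm/s

C = 2πr
dC/dt = 2π · dr/dt = 2π · 3 = 6π cm/s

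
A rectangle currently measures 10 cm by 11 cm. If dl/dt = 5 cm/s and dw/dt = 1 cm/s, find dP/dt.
12 cm/s

P = 2(l + w)
dP/dt = 2(dl/dt + dw/dt) = 2(5 + 1) = 12 cm/s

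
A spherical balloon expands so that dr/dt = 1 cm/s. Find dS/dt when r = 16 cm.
128π cm²/s

S = 4πr²
dS/dt = dS/dr · dr/dt = 8πr · 1
At r = 16: dS/dt = 128π cm²/s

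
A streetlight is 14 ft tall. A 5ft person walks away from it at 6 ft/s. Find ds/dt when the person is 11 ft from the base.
10/3 ft/s

By similar triangles: 14/(x+s) = 5/s
Solving: s = 5x/9
ds/dt = 5/9 · dx/dt = 5/9 · 6 = 10/3 ft/s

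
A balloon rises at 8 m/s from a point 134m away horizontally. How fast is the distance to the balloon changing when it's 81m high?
648√24517/24517 ≈ 4.138 m/s

z² = 134² + y²
z = √(134² + 81²) = √24517
dz/dt = y/z · dy/dt = 81/√24517 · 8 = 648√24517/24517 ≈ 4.138 m/s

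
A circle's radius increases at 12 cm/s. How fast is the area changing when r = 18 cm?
432π cm²/s

A = πr²
dA/dt = 2πr · dr/dt = 2π(18)(12) = 432π cm²/s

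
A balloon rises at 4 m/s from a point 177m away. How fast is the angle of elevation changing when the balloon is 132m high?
0.014522 rad/s

tan(θ) = y/177
sec²(θ) · dθ/dt = (1/177) · dy/dt
dθ/dt = cos²(θ)/177 · 4 = 177/(177² + 132²) · 4
dθ/dt = 0.014522 rad/s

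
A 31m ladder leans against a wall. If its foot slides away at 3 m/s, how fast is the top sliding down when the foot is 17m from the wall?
17√42/56 ≈ 1.967 m/s

x² + y² = 31²
2x·dx/dt + 2y·dy/dt = 0
dy/dt = -x/y · dx/dt = -17/(4√42) · 3 = -17√42/56 m/s
The top is descending at 17√42/56 ≈ 1.967 m/s.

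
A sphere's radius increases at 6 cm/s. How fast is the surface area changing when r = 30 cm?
1440π cm²/s

S = 4πr²
dS/dt = dS/dr · dr/dt = 8πr · 6
At r = 30: dS/dt = 1440π cm²/s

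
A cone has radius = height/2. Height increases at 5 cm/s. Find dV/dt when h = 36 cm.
1620π cm³/s

V = (1/3)π(h/2)²h = πh³/12
dV/dt = πh²/4 · 5
At h = 36: dV/dt = 1620π cm³/s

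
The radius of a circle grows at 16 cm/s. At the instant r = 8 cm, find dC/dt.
32π cm/s

C = 2πr
dC/dt = 2π · dr/dt = 2π · 16 = 32π cm/s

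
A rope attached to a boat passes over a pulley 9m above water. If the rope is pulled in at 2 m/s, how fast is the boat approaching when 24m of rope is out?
16√55/55 ≈ 2.157 m/s

rope² = x² + 9²
x = √(24² - 9²) = 3√55
dx/dt = (rope/x) · d(rope)/dt = (24/(3√55)) · (-2) = -16√55/55 m/s
The boat approaches at 16√55/55 ≈ 2.157 m/s.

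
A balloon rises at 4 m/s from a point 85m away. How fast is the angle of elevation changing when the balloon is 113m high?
0.017005 rad/s

tan(θ) = y/85
sec²(θ) · dθ/dt = (1/85) · dy/dt
dθ/dt = cos²(θ)/85 · 4 = 85/(85² + 113²) · 4
dθ/dt = 0.017005 rad/s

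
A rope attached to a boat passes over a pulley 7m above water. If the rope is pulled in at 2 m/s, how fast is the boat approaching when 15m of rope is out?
15√11/22 ≈ 2.261 m/s

rope² = x² + 7²
x = √(15² - 7²) = 4√11
dx/dt = (rope/x) · d(rope)/dt = (15/(4√11)) · (-2) = -15√11/22 m/s
The boat approaches at 15√11/22 ≈ 2.261 m/s.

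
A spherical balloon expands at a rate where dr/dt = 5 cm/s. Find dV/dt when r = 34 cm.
23120π cm³/s

V = (4/3)πr³
dV/dt = dV/dr · dr/dt = 4πr² · 5
At r = 34: dV/dt = 23120π cm³/s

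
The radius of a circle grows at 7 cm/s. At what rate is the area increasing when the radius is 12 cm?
168π cm²/s

A = πr²
dA/dt = 2πr · dr/dt = 2π(12)(7) = 168π cm²/s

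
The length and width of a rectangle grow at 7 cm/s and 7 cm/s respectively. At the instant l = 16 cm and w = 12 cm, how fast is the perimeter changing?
28 cm/s

P = 2(l + w)
dP/dt = 2(dl/dt + dw/dt) = 2(7 + 7) = 28 cm/s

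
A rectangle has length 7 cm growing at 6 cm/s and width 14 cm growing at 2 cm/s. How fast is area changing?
98 cm²/s

A = lw
dA/dt = w·dl/dt + l·dw/dt = 14·6 + 7·2 = 98 cm²/s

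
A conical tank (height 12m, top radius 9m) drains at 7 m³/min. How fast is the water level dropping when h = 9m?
112/(729π) ≈ 0.0489 m/min

r/h = 9/12, so r = (3/4)h
V = (1/3)πr²h = (1/3)π((3/4)h)²h = (3/16)πh³
dV/dh = (9/16)πh²
dh/dt = (dV/dt)/(dV/dh) = -7/((9/16)π·9²) = -112/(729π) m/min
The level is dropping at 112/(729π) ≈ 0.0489 m/min.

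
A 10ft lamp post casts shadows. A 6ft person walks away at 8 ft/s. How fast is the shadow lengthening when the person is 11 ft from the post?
12 ft/s

By similar triangles: 10/(x+s) = 6/s
Solving: s = 6x/4
ds/dt = 6/4 · dx/dt = 3/2 · 8 = 12 ft/s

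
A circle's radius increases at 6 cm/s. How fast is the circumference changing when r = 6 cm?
12π cm/s

C = 2πr
dC/dt = 2π · dr/dt = 2π · 6 = 12π cm/s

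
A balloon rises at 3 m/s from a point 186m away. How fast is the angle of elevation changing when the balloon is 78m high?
0.013717 rad/s

tan(θ) = y/186
sec²(θ) · dθ/dt = (1/186) · dy/dt
dθ/dt = cos²(θ)/186 · 3 = 186/(186² + 78²) · 3
dθ/dt = 0.013717 rad/s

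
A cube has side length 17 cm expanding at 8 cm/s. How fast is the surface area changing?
1632 cm²/s

A = 6s²
dA/dt = 12s · ds/dt = 12·17·8 = 1632 cm²/s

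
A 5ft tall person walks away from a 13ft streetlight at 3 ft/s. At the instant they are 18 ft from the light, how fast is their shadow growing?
15/8 ft/s

By similar triangles: 13/(x+s) = 5/s
Solving: s = 5x/8
ds/dt = 5/8 · dx/dt = 5/8 · 3 = 15/8 ft/s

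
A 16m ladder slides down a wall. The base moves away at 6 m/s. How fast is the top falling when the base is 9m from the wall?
54√7/35 ≈ 4.082 m/s

x² + y² = 16²
2x·dx/dt + 2y·dy/dt = 0
dy/dt = -x/y · dx/dt = -9/(5√7) · 6 = -54√7/35 m/s
The top is descending at 54√7/35 ≈ 4.082 m/s.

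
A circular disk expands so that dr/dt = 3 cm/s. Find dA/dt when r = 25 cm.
150π cm²/s

A = πr²
dA/dt = 2πr · dr/dt = 2π(25)(3) = 150π cm²/s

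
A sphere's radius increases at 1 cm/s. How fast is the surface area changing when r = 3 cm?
24π cm²/s

S = 4πr²
dS/dt = dS/dr · dr/dt = 8πr · 1
At r = 3: dS/dt = 24π cm²/s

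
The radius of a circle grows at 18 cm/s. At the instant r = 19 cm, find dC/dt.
36π cm/s

C = 2πr
dC/dt = 2π · dr/dt = 2π · 18 = 36π cm/s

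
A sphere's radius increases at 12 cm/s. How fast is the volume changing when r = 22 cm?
23232π cm³/s

V = (4/3)πr³
dV/dt = dV/dr · dr/dt = 4πr² · 12
At r = 22: dV/dt = 23232π cm³/s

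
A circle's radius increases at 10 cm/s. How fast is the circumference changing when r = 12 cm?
20π cm/s

C = 2πr
dC/dt = 2π · dr/dt = 2π · 10 = 20π cm/s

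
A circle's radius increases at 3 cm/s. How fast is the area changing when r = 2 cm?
12π cm²/s

A = πr²
dA/dt = 2πr · dr/dt = 2π(2)(3) = 12π cm²/s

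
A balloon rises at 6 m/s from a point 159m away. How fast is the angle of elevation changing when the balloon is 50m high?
0.03434 rad/s

tan(θ) = y/159
sec²(θ) · dθ/dt = (1/159) · dy/dt
dθ/dt = cos²(θ)/159 · 6 = 159/(159² + 50²) · 6
dθ/dt = 0.03434 rad/s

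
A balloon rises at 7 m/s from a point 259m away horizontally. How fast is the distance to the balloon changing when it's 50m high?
350√69581/69581 ≈ 1.327 m/s

z² = 259² + y²
z = √(259² + 50²) = √69581
dz/dt = y/z · dy/dt = 50/√69581 · 7 = 350√69581/69581 ≈ 1.327 m/s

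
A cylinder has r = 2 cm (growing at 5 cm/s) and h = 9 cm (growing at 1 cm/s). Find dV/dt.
184π cm³/s

V = πr²h
dV/dt = 2πrh·dr/dt + πr²·dh/dt
= 2π(2)(9)(5) + π(2)²(1)
= 184π cm³/s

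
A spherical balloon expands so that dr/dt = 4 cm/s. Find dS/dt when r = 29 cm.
928π cm²/s

S = 4πr²
dS/dt = dS/dr · dr/dt = 8πr · 4
At r = 29: dS/dt = 928π cm²/s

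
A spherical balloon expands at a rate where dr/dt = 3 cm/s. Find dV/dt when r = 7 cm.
588π cm³/s

V = (4/3)πr³
dV/dt = dV/dr · dr/dt = 4πr² · 3
At r = 7: dV/dt = 588π cm³/s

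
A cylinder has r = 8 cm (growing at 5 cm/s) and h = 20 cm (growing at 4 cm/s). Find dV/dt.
1856π cm³/s

V = πr²h
dV/dt = 2πrh·dr/dt + πr²·dh/dt
= 2π(8)(20)(5) + π(8)²(4)
= 1856π cm³/s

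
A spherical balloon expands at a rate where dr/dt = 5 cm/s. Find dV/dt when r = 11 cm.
2420π cm³/s

V = (4/3)πr³
dV/dt = dV/dr · dr/dt = 4πr² · 5
At r = 11: dV/dt = 2420π cm³/s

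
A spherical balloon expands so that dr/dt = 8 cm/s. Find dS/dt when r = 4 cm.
256π cm²/s

S = 4πr²
dS/dt = dS/dr · dr/dt = 8πr · 8
At r = 4: dS/dt = 256π cm²/s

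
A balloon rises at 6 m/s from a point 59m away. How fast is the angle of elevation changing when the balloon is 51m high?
0.058205 rad/s

tan(θ) = y/59
sec²(θ) · dθ/dt = (1/59) · dy/dt
dθ/dt = cos²(θ)/59 · 6 = 59/(59² + 51²) · 6
dθ/dt = 0.058205 rad/s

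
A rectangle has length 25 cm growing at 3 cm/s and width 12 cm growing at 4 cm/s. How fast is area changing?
136 cm²/s

A = lw
dA/dt = w·dl/dt + l·dw/dt = 12·3 + 25·4 = 136 cm²/s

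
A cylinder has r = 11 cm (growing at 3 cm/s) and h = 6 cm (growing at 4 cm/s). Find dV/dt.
880π cm³/s

V = πr²h
dV/dt = 2πrh·dr/dt + πr²·dh/dt
= 2π(11)(6)(3) + π(11)²(4)
= 880π cm³/s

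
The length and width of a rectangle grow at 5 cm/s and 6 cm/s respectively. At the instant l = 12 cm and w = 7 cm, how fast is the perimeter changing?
22 cm/s

P = 2(l + w)
dP/dt = 2(dl/dt + dw/dt) = 2(5 + 6) = 22 cm/s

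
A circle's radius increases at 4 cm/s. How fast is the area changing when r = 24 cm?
192π cm²/s

A = πr²
dA/dt = 2πr · dr/dt = 2π(24)(4) = 192π cm²/s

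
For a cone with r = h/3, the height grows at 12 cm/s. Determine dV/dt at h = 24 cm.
768π cm³/s

V = (1/3)π(h/3)²h = πh³/27
dV/dt = πh²/9 · 12
At h = 24: dV/dt = 768π cm³/s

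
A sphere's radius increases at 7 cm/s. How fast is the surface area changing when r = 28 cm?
1568π cm²/s

S = 4πr²
dS/dt = dS/dr · dr/dt = 8πr · 7
At r = 28: dS/dt = 1568π cm²/s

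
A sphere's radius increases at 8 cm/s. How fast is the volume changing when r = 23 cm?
16928π cm³/s

V = (4/3)πr³
dV/dt = dV/dr · dr/dt = 4πr² · 8
At r = 23: dV/dt = 16928π cm³/s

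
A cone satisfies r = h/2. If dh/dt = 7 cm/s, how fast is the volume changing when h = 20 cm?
700π cm³/s

V = (1/3)π(h/2)²h = πh³/12
dV/dt = πh²/4 · 7
At h = 20: dV/dt = 700π cm³/s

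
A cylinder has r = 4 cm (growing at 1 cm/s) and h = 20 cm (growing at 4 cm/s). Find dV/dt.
224π cm³/s

V = πr²h
dV/dt = 2πrh·dr/dt + πr²·dh/dt
= 2π(4)(20)(1) + π(4)²(4)
= 224π cm³/s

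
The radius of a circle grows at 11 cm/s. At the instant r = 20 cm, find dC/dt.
22π cm/s

C = 2πr
dC/dt = 2π · dr/dt = 2π · 11 = 22π cm/s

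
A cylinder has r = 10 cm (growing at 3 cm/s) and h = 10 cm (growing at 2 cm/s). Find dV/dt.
800π cm³/s

V = πr²h
dV/dt = 2πrh·dr/dt + πr²·dh/dt
= 2π(10)(10)(3) + π(10)²(2)
= 800π cm³/s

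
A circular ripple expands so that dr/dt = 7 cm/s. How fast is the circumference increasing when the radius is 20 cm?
14π cm/s

C = 2πr
dC/dt = 2π · dr/dt = 2π · 7 = 14π cm/s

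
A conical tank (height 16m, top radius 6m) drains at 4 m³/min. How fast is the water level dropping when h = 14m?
64/(441π) ≈ 0.04619 m/min

r/h = 6/16, so r = (3/8)h
V = (1/3)πr²h = (1/3)π((3/8)h)²h = (3/64)πh³
dV/dh = (9/64)πh²
dh/dt = (dV/dt)/(dV/dh) = -4/((9/64)π·14²) = -64/(441π) m/min
The level is dropping at 64/(441π) ≈ 0.04619 m/min.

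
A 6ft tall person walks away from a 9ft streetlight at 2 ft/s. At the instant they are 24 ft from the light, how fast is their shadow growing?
4 ft/s

By similar triangles: 9/(x+s) = 6/s
Solving: s = 6x/3
ds/dt = 6/3 · dx/dt = 2 · 2 = 4 ft/s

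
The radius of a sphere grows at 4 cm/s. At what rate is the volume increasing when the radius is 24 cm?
9216π cm³/s

V = (4/3)πr³
dV/dt = dV/dr · dr/dt = 4πr² · 4
At r = 24: dV/dt = 9216π cm³/s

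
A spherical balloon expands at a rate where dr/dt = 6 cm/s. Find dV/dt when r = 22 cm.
11616π cm³/s

V = (4/3)πr³
dV/dt = dV/dr · dr/dt = 4πr² · 6
At r = 22: dV/dt = 11616π cm³/s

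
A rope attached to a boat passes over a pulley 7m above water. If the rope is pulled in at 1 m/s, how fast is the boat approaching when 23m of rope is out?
23√30/120 ≈ 1.05 m/s

rope² = x² + 7²
x = √(23² - 7²) = 4√30
dx/dt = (rope/x) · d(rope)/dt = (23/(4√30)) · (-1) = -23√30/120 m/s
The boat approaches at 23√30/120 ≈ 1.05 m/s.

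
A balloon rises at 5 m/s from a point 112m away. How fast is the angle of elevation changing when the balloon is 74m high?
0.031077 rad/s

tan(θ) = y/112
sec²(θ) · dθ/dt = (1/112) · dy/dt
dθ/dt = cos²(θ)/112 · 5 = 112/(112² + 74²) · 5
dθ/dt = 0.031077 rad/s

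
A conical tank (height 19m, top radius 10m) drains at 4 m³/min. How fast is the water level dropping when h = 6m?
361/(900π) ≈ 0.1277 m/min

r/h = 10/19, so r = (10/19)h
V = (1/3)πr²h = (1/3)π((10/19)h)²h = (100/1083)πh³
dV/dh = (100/361)πh²
dh/dt = (dV/dt)/(dV/dh) = -4/((100/361)π·6²) = -361/(900π) m/min
The level is dropping at 361/(900π) ≈ 0.1277 m/min.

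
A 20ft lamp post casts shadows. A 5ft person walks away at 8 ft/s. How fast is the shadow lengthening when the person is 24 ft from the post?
8/3 ft/s

By similar triangles: 20/(x+s) = 5/s
Solving: s = 5x/15
ds/dt = 5/15 · dx/dt = 1/3 · 8 = 8/3 ft/s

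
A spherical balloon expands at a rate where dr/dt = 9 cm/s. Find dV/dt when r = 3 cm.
324π cm³/s

V = (4/3)πr³
dV/dt = dV/dr · dr/dt = 4πr² · 9
At r = 3: dV/dt = 324π cm³/s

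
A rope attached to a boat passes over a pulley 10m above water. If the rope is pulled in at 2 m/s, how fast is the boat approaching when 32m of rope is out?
32√231/231 ≈ 2.105 m/s

rope² = x² + 10²
x = √(32² - 10²) = 2√231
dx/dt = (rope/x) · d(rope)/dt = (32/(2√231)) · (-2) = -32√231/231 m/s
The boat approaches at 32√231/231 ≈ 2.105 m/s.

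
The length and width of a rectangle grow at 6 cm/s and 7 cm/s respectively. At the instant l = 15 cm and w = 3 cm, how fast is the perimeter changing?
26 cm/s

P = 2(l + w)
dP/dt = 2(dl/dt + dw/dt) = 2(6 + 7) = 26 cm/s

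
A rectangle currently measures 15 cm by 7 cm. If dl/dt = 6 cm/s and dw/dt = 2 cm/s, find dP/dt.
16 cm/s

P = 2(l + w)
dP/dt = 2(dl/dt + dw/dt) = 2(6 + 2) = 16 cm/s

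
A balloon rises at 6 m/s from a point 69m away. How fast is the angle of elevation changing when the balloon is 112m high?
0.023924 rad/s

tan(θ) = y/69
sec²(θ) · dθ/dt = (1/69) · dy/dt
dθ/dt = cos²(θ)/69 · 6 = 69/(69² + 112²) · 6
dθ/dt = 0.023924 rad/s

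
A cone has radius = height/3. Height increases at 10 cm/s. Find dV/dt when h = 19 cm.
3610π/9 cm³/s

V = (1/3)π(h/3)²h = πh³/27
dV/dt = πh²/9 · 10
At h = 19: dV/dt = 3610π/9 cm³/s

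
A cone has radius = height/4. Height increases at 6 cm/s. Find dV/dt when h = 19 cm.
1083π/8 cm³/s

V = (1/3)π(h/4)²h = πh³/48
dV/dt = πh²/16 · 6
At h = 19: dV/dt = 1083π/8 cm³/s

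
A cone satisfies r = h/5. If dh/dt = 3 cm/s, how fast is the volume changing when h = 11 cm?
363π/25 cm³/s

V = (1/3)π(h/5)²h = πh³/75
dV/dt = πh²/25 · 3
At h = 11: dV/dt = 363π/25 cm³/s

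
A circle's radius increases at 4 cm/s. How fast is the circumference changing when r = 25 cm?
8π cm/s

C = 2πr
dC/dt = 2π · dr/dt = 2π · 4 = 8π cm/s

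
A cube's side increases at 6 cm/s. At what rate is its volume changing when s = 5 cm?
450 cm³/s

V = s³
dV/dt = 3s² · ds/dt = 3·5²·6 = 450 cm³/s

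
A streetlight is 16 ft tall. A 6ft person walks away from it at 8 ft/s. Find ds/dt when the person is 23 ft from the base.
24/5 ft/s

By similar triangles: 16/(x+s) = 6/s
Solving: s = 6x/10
ds/dt = 6/10 · dx/dt = 3/5 · 8 = 24/5 ft/s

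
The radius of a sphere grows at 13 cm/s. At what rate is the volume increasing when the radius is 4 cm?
832π cm³/s

V = (4/3)πr³
dV/dt = dV/dr · dr/dt = 4πr² · 13
At r = 4: dV/dt = 832π cm³/s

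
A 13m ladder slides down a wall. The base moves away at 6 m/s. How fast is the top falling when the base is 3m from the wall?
9√10/20 ≈ 1.423 m/s

x² + y² = 13²
2x·dx/dt + 2y·dy/dt = 0
dy/dt = -x/y · dx/dt = -3/(4√10) · 6 = -9√10/20 m/s
The top is descending at 9√10/20 ≈ 1.423 m/s.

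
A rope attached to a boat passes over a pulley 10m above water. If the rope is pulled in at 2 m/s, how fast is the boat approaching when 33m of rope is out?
66√989/989 ≈ 2.099 m/s

rope² = x² + 10²
x = √(33² - 10²) = √989
dx/dt = (rope/x) · d(rope)/dt = (33/√989) · (-2) = -66√989/989 m/s
The boat approaches at 66√989/989 ≈ 2.099 m/s.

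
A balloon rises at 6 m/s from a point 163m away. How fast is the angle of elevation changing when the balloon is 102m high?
0.026452 rad/s

tan(θ) = y/163
sec²(θ) · dθ/dt = (1/163) · dy/dt
dθ/dt = cos²(θ)/163 · 6 = 163/(163² + 102²) · 6
dθ/dt = 0.026452 rad/s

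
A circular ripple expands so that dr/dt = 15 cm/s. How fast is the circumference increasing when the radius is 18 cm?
30π cm/s

C = 2πr
dC/dt = 2π · dr/dt = 2π · 15 = 30π cm/s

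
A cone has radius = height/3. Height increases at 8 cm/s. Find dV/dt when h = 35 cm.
9800π/9 cm³/s

V = (1/3)π(h/3)²h = πh³/27
dV/dt = πh²/9 · 8
At h = 35: dV/dt = 9800π/9 cm³/s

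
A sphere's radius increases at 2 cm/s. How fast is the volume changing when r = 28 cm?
6272π cm³/s

V = (4/3)πr³
dV/dt = dV/dr · dr/dt = 4πr² · 2
At r = 28: dV/dt = 6272π cm³/s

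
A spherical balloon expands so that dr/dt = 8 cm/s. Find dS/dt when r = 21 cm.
1344π cm²/s

S = 4πr²
dS/dt = dS/dr · dr/dt = 8πr · 8
At r = 21: dS/dt = 1344π cm²/s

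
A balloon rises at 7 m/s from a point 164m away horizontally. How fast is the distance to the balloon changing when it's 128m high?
224√2705/2705 ≈ 4.307 m/s

z² = 164² + y²
z = √(164² + 128²) = 4√2705
dz/dt = y/z · dy/dt = 128/(4√2705) · 7 = 224√2705/2705 ≈ 4.307 m/s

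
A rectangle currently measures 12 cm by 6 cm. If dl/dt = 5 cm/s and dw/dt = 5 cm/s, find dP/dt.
20 cm/s

P = 2(l + w)
dP/dt = 2(dl/dt + dw/dt) = 2(5 + 5) = 20 cm/s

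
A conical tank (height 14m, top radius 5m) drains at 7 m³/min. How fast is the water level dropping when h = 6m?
343/(225π) ≈ 0.4852 m/min

r/h = 5/14, so r = (5/14)h
V = (1/3)πr²h = (1/3)π((5/14)h)²h = (25/588)πh³
dV/dh = (25/196)πh²
dh/dt = (dV/dt)/(dV/dh) = -7/((25/196)π·6²) = -343/(225π) m/min
The level is dropping at 343/(225π) ≈ 0.4852 m/min.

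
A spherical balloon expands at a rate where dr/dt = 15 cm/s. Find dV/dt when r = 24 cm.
34560π cm³/s

V = (4/3)πr³
dV/dt = dV/dr · dr/dt = 4πr² · 15
At r = 24: dV/dt = 34560π cm³/s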